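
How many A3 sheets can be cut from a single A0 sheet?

Each ISO step halves the sheet: 1 × A0 → 2 × A1 → 4 × A2 → 8 × A3
From A0 to A3 is 3 halving steps: 2^3 = 8.

8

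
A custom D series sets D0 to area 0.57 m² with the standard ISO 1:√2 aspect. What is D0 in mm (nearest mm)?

635 × 898 mm

Let the short side be w mm. Then w · w√2 = 0.57 m² = 570,000 mm².
w² = 570,000/√2, so w ≈ 634.9 mm; long side = w√2 ≈ 897.8 mm.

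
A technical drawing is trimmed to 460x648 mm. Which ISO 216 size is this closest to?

Aspect ratio 648/460 ≈ 1.409 — close to the ISO √2 ≈ 1.414.
In the C-series (envelope sizes, between A and B): C2 = 458 × 648 mm.
Off by 2 mm total — nearest standard size.

C2 (458 × 648 mm)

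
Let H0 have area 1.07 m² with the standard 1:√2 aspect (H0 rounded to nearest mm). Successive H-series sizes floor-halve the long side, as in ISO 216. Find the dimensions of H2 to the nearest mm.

Let H0's short side be w mm. w · w√2 = 1.07 m² = 1,070,000 mm², so w ≈ 869.8 mm and w√2 ≈ 1230.1 mm → H0 = 870 × 1230 mm.
H1: ⌊1230/2⌋ × 870 = 615 × 870 mm
H2: ⌊870/2⌋ × 615 = 435 × 615 mm

435 × 615 mm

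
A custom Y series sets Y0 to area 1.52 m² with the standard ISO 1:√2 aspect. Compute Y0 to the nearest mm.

Let the short side be w mm. Then w · w√2 = 1.52 m² = 1,520,000 mm².
w² = 1,520,000/√2, so w ≈ 1036.7 mm; long side = w√2 ≈ 1466.2 mm.

1037 × 1466 mm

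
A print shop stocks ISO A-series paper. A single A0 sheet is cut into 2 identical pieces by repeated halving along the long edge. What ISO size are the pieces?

A1

2 = 2^1, so 1 halving step.
A0 → A1 → … → A1 after 1 step.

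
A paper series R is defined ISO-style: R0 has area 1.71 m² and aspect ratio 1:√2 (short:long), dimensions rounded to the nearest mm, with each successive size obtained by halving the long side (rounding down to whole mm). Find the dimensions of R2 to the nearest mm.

550 × 777 mm

Let R0's short side be w mm. w · w√2 = 1.71 m² = 1,710,000 mm², so w ≈ 1099.6 mm and w√2 ≈ 1555.1 mm → R0 = 1100 × 1555 mm.
R1: ⌊1555/2⌋ × 1100 = 777 × 1100 mm
R2: ⌊1100/2⌋ × 777 = 550 × 777 mm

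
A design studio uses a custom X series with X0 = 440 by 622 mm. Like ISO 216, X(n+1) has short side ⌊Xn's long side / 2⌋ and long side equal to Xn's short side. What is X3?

X1: ⌊622/2⌋ × 440 = 311 × 440 mm
X2: ⌊440/2⌋ × 311 = 220 × 311 mm
X3: ⌊311/2⌋ × 220 = 155 × 220 mm

155 × 220 mm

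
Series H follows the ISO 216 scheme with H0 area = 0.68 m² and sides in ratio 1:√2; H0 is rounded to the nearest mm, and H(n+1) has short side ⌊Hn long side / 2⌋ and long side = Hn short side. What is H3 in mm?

245 × 346 mm

Let H0's short side be w mm. w · w√2 = 0.68 m² = 680,000 mm², so w ≈ 693.4 mm and w√2 ≈ 980.6 mm → H0 = 693 × 981 mm.
H1: ⌊981/2⌋ × 693 = 490 × 693 mm
H2: ⌊693/2⌋ × 490 = 346 × 490 mm
H3: ⌊490/2⌋ × 346 = 245 × 346 mm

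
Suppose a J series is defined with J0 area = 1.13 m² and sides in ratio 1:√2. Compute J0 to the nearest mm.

894 × 1264 mm

Let the short side be w mm. Then w · w√2 = 1.13 m² = 1,130,000 mm².
w² = 1,130,000/√2, so w ≈ 893.9 mm; long side = w√2 ≈ 1264.1 mm.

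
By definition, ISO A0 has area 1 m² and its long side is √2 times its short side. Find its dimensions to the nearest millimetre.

Let the short side be w mm. Then the long side is w√2 and w · w√2 = 10⁶ mm².
w² = 10⁶/√2, so w = 1000 / 2^(1/4) ≈ 840.9 mm; long side = 1000 · 2^(1/4) ≈ 1189.2 mm.

841 × 1189 mm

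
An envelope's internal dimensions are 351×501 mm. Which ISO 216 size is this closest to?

B3 (353 × 500 mm)

Aspect ratio 501/351 ≈ 1.427 — close to the ISO √2 ≈ 1.414.
In the B-series (B0 = 1000 × 1414 mm): B3 = 353 × 500 mm.
Off by 3 mm total — nearest standard size.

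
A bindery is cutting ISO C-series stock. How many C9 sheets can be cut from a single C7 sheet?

Each ISO step halves the sheet: 1 × C7 → 2 × C8 → 4 × C9
From C7 to C9 is 2 halving steps: 2^2 = 4.

4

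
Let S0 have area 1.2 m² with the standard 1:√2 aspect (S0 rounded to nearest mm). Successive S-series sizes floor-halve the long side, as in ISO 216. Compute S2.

460 × 651 mm

Let S0's short side be w mm. w · w√2 = 1.2 m² = 1,200,000 mm², so w ≈ 921.2 mm and w√2 ≈ 1302.7 mm → S0 = 921 × 1303 mm.
S1: ⌊1303/2⌋ × 921 = 651 × 921 mm
S2: ⌊921/2⌋ × 651 = 460 × 651 mm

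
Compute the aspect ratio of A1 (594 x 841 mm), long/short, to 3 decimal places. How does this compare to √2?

841 / 594 = 1.416
ISO 216 targets √2 ≈ 1.414; the +0.002 deviation is from mm rounding.

1.416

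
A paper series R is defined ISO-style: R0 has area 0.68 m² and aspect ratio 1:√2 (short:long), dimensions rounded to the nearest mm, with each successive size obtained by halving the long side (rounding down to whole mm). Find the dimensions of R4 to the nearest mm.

173 × 245 mm

Let R0's short side be w mm. w · w√2 = 0.68 m² = 680,000 mm², so w ≈ 693.4 mm and w√2 ≈ 980.6 mm → R0 = 693 × 981 mm.
R1: ⌊981/2⌋ × 693 = 490 × 693 mm
R2: ⌊693/2⌋ × 490 = 346 × 490 mm
R3: ⌊490/2⌋ × 346 = 245 × 346 mm
R4: ⌊346/2⌋ × 245 = 173 × 245 mm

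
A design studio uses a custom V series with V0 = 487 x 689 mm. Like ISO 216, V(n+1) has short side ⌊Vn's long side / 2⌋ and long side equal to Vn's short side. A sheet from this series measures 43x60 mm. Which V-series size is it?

V7

V0: 487 × 689 mm
V1: 344 × 487 mm
V2: 243 × 344 mm
V3: 172 × 243 mm
V4: 121 × 172 mm
V5: 86 × 121 mm
V6: 60 × 86 mm
V7: 43 × 60 mm
V8: 30 × 43 mm
→ matches V7.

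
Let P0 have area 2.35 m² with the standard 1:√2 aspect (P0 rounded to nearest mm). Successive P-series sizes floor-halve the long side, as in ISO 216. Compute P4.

Let P0's short side be w mm. w · w√2 = 2.35 m² = 2,350,000 mm², so w ≈ 1289.1 mm and w√2 ≈ 1823.0 mm → P0 = 1289 × 1823 mm.
P1: ⌊1823/2⌋ × 1289 = 911 × 1289 mm
P2: ⌊1289/2⌋ × 911 = 644 × 911 mm
P3: ⌊911/2⌋ × 644 = 455 × 644 mm
P4: ⌊644/2⌋ × 455 = 322 × 455 mm

322 × 455 mm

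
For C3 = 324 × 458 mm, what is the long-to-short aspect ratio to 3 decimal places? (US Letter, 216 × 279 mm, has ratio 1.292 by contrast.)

458 / 324 = 1.414
Matches √2 ≈ 1.414 — the ISO 216 defining ratio.

1.414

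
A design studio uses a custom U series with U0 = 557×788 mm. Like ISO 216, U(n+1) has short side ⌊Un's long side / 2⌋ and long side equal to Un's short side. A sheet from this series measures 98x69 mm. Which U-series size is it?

U6

U0: 557 × 788 mm
U1: 394 × 557 mm
U2: 278 × 394 mm
U3: 197 × 278 mm
U4: 139 × 197 mm
U5: 98 × 139 mm
U6: 69 × 98 mm
U7: 49 × 69 mm
→ matches U6.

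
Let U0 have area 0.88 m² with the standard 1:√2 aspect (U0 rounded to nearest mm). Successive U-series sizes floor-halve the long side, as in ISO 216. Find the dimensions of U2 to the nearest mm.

394 × 558 mm

Let U0's short side be w mm. w · w√2 = 0.88 m² = 880,000 mm², so w ≈ 788.8 mm and w√2 ≈ 1115.6 mm → U0 = 789 × 1116 mm.
U1: ⌊1116/2⌋ × 789 = 558 × 789 mm
U2: ⌊789/2⌋ × 558 = 394 × 558 mm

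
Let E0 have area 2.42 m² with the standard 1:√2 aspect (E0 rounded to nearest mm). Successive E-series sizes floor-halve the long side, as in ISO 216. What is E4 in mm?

327 × 462 mm

Let E0's short side be w mm. w · w√2 = 2.42 m² = 2,420,000 mm², so w ≈ 1308.1 mm and w√2 ≈ 1850.0 mm → E0 = 1308 × 1850 mm.
E1: ⌊1850/2⌋ × 1308 = 925 × 1308 mm
E2: ⌊1308/2⌋ × 925 = 654 × 925 mm
E3: ⌊925/2⌋ × 654 = 462 × 654 mm
E4: ⌊654/2⌋ × 462 = 327 × 462 mm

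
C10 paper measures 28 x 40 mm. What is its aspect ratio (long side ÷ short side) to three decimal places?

40 / 28 = 1.429
ISO 216 targets √2 ≈ 1.414; the +0.014 deviation is from mm rounding.

1.429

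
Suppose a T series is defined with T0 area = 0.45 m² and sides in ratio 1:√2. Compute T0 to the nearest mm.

Let the short side be w mm. Then w · w√2 = 0.45 m² = 450,000 mm².
w² = 450,000/√2, so w ≈ 564.1 mm; long side = w√2 ≈ 797.7 mm.

564 × 798 mm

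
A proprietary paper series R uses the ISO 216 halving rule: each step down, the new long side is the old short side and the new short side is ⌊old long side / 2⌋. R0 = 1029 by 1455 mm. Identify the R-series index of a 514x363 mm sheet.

R3

R0: 1029 × 1455 mm
R1: 727 × 1029 mm
R2: 514 × 727 mm
R3: 363 × 514 mm
R4: 257 × 363 mm
→ matches R3.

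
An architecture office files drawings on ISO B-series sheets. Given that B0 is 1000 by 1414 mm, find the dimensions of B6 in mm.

B1: ⌊1414/2⌋ × 1000 = 707 × 1000 mm
B2: ⌊1000/2⌋ × 707 = 500 × 707 mm
B3: ⌊707/2⌋ × 500 = 353 × 500 mm
B4: ⌊500/2⌋ × 353 = 250 × 353 mm
B5: ⌊353/2⌋ × 250 = 176 × 250 mm
B6: ⌊250/2⌋ × 176 = 125 × 176 mm

125 × 176 mm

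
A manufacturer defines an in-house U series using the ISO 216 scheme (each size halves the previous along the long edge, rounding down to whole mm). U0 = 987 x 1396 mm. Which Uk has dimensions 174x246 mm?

U5

U0: 987 × 1396 mm
U1: 698 × 987 mm
U2: 493 × 698 mm
U3: 349 × 493 mm
U4: 246 × 349 mm
U5: 174 × 246 mm
U6: 123 × 174 mm
→ matches U5.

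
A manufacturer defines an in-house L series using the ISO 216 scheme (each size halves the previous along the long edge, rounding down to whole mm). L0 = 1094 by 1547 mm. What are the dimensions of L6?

L1: ⌊1547/2⌋ × 1094 = 773 × 1094 mm
L2: ⌊1094/2⌋ × 773 = 547 × 773 mm
L3: ⌊773/2⌋ × 547 = 386 × 547 mm
L4: ⌊547/2⌋ × 386 = 273 × 386 mm
L5: ⌊386/2⌋ × 273 = 193 × 273 mm
L6: ⌊273/2⌋ × 193 = 136 × 193 mm

136 × 193 mm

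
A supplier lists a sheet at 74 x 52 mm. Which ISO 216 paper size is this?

Aspect ratio 74/52 ≈ 1.423 — close to the ISO √2 ≈ 1.414.
In the A-series (A0 area = 1 m²): A8 = 52 × 74 mm.

A8 (52 × 74 mm)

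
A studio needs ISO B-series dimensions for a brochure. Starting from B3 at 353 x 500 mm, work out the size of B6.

125 × 176 mm

B4: ⌊500/2⌋ × 353 = 250 × 353 mm
B5: ⌊353/2⌋ × 250 = 176 × 250 mm
B6: ⌊250/2⌋ × 176 = 125 × 176 mm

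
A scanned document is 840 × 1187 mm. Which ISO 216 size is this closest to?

A0 (841 × 1189 mm)

Aspect ratio 1187/840 ≈ 1.413 — close to the ISO √2 ≈ 1.414.
In the A-series (A0 area = 1 m²): A0 = 841 × 1189 mm.
Off by 3 mm total — nearest standard size.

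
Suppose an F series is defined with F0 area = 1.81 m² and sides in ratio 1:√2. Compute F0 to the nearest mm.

Let the short side be w mm. Then w · w√2 = 1.81 m² = 1,810,000 mm².
w² = 1,810,000/√2, so w ≈ 1131.3 mm; long side = w√2 ≈ 1599.9 mm.

1131 × 1600 mm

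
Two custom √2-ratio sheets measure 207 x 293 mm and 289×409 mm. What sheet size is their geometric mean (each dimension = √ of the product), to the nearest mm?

Short side: √(207 · 289) = √59823 ≈ 244.6 → 245 mm
Long side: √(293 · 409) = √119837 ≈ 346.2 → 346 mm

245 × 346 mm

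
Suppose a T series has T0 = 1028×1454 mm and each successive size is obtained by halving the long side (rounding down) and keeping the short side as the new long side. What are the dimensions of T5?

T1: ⌊1454/2⌋ × 1028 = 727 × 1028 mm
T2: ⌊1028/2⌋ × 727 = 514 × 727 mm
T3: ⌊727/2⌋ × 514 = 363 × 514 mm
T4: ⌊514/2⌋ × 363 = 257 × 363 mm
T5: ⌊363/2⌋ × 257 = 181 × 257 mm

181 × 257 mm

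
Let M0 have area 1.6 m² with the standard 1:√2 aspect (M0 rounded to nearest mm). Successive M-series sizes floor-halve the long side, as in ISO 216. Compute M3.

Let M0's short side be w mm. w · w√2 = 1.6 m² = 1,600,000 mm², so w ≈ 1063.7 mm and w√2 ≈ 1504.2 mm → M0 = 1064 × 1504 mm.
M1: ⌊1504/2⌋ × 1064 = 752 × 1064 mm
M2: ⌊1064/2⌋ × 752 = 532 × 752 mm
M3: ⌊752/2⌋ × 532 = 376 × 532 mm

376 × 532 mm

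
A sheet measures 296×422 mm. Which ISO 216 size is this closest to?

A3 (297 × 420 mm)

Aspect ratio 422/296 ≈ 1.426 — close to the ISO √2 ≈ 1.414.
In the A-series (A0 area = 1 m²): A3 = 297 × 420 mm.
Off by 3 mm total — nearest standard size.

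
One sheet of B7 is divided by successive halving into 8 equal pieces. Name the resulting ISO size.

B10

8 = 2^3, so 3 halving steps.
B7 → B8 → … → B10 after 3 steps.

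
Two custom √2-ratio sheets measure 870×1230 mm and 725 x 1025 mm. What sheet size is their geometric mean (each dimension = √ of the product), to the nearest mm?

Short side: √(870 · 725) = √630750 ≈ 794.2 → 794 mm
Long side: √(1230 · 1025) = √1260750 ≈ 1122.8 → 1123 mm

794 × 1123 mm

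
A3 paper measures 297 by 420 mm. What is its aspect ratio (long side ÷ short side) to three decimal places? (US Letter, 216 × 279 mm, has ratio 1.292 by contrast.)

420 / 297 = 1.414
Matches √2 ≈ 1.414 — the ISO 216 defining ratio.

1.414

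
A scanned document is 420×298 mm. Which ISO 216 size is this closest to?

Aspect ratio 420/298 ≈ 1.409 — close to the ISO √2 ≈ 1.414.
In the A-series (A0 area = 1 m²): A3 = 297 × 420 mm.
Off by 1 mm total — nearest standard size.

A3 (297 × 420 mm)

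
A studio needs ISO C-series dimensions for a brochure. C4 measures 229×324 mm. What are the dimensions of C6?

114 × 162 mm

C5: ⌊324/2⌋ × 229 = 162 × 229 mm
C6: ⌊229/2⌋ × 162 = 114 × 162 mm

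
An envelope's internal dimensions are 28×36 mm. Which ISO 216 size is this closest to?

A10 (26 × 37 mm)

Aspect ratio 36/28 ≈ 1.286 (ISO target is √2 ≈ 1.414).
In the A-series (A0 area = 1 m²): A10 = 26 × 37 mm.
Off by 3 mm total — nearest standard size.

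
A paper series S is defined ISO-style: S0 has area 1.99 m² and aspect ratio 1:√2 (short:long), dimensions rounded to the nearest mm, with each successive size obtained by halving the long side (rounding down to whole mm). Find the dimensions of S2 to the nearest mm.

Let S0's short side be w mm. w · w√2 = 1.99 m² = 1,990,000 mm², so w ≈ 1186.2 mm and w√2 ≈ 1677.6 mm → S0 = 1186 × 1678 mm.
S1: ⌊1678/2⌋ × 1186 = 839 × 1186 mm
S2: ⌊1186/2⌋ × 839 = 593 × 839 mm

593 × 839 mm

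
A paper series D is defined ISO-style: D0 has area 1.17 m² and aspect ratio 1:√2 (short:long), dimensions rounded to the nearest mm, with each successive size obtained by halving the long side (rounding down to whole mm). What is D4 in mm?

Let D0's short side be w mm. w · w√2 = 1.17 m² = 1,170,000 mm², so w ≈ 909.6 mm and w√2 ≈ 1286.3 mm → D0 = 910 × 1286 mm.
D1: ⌊1286/2⌋ × 910 = 643 × 910 mm
D2: ⌊910/2⌋ × 643 = 455 × 643 mm
D3: ⌊643/2⌋ × 455 = 321 × 455 mm
D4: ⌊455/2⌋ × 321 = 227 × 321 mm

227 × 321 mm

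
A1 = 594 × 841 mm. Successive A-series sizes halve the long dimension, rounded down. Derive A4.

210 × 297 mm

A2: ⌊841/2⌋ × 594 = 420 × 594 mm
A3: ⌊594/2⌋ × 420 = 297 × 420 mm
A4: ⌊420/2⌋ × 297 = 210 × 297 mm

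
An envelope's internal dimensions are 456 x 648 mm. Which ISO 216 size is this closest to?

C2 (458 × 648 mm)

Aspect ratio 648/456 ≈ 1.421 — close to the ISO √2 ≈ 1.414.
In the C-series (envelope sizes, between A and B): C2 = 458 × 648 mm.
Off by 2 mm total — nearest standard size.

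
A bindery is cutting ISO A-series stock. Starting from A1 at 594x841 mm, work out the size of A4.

210 × 297 mm

A2: ⌊841/2⌋ × 594 = 420 × 594 mm
A3: ⌊594/2⌋ × 420 = 297 × 420 mm
A4: ⌊420/2⌋ × 297 = 210 × 297 mm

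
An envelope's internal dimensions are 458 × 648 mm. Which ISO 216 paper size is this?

C2 (458 × 648 mm)

Aspect ratio 648/458 ≈ 1.415 — close to the ISO √2 ≈ 1.414.
In the C-series (envelope sizes, between A and B): C2 = 458 × 648 mm.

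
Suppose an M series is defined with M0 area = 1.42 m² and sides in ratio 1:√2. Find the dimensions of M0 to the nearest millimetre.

Let the short side be w mm. Then w · w√2 = 1.42 m² = 1,420,000 mm².
w² = 1,420,000/√2, so w ≈ 1002.0 mm; long side = w√2 ≈ 1417.1 mm.

1002 × 1417 mm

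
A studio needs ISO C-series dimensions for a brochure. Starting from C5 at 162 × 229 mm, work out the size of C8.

C6: ⌊229/2⌋ × 162 = 114 × 162 mm
C7: ⌊162/2⌋ × 114 = 81 × 114 mm
C8: ⌊114/2⌋ × 81 = 57 × 81 mm

57 × 81 mm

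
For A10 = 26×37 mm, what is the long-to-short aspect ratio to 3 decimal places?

1.423

37 / 26 = 1.423
ISO 216 targets √2 ≈ 1.414; the +0.009 deviation is from mm rounding.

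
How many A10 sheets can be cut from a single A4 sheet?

A4 = 210 × 297 mm; A10 = 26 × 37 mm.
Each halving step doubles the count; 6 steps from A4 to A10.
2^6 = 64.

64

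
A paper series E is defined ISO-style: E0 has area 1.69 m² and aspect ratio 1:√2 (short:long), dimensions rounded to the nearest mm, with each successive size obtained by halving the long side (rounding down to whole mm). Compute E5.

193 × 273 mm

Let E0's short side be w mm. w · w√2 = 1.69 m² = 1,690,000 mm², so w ≈ 1093.2 mm and w√2 ≈ 1546.0 mm → E0 = 1093 × 1546 mm.
E1: ⌊1546/2⌋ × 1093 = 773 × 1093 mm
E2: ⌊1093/2⌋ × 773 = 546 × 773 mm
E3: ⌊773/2⌋ × 546 = 386 × 546 mm
E4: ⌊546/2⌋ × 386 = 273 × 386 mm
E5: ⌊386/2⌋ × 273 = 193 × 273 mm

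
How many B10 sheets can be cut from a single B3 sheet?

128

B3 = 353 × 500 mm; B10 = 31 × 44 mm.
Each halving step doubles the count; 7 steps from B3 to B10.
2^7 = 128.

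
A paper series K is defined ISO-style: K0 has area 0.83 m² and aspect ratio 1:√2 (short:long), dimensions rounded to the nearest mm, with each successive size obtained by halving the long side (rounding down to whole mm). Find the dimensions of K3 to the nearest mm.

Let K0's short side be w mm. w · w√2 = 0.83 m² = 830,000 mm², so w ≈ 766.1 mm and w√2 ≈ 1083.4 mm → K0 = 766 × 1083 mm.
K1: ⌊1083/2⌋ × 766 = 541 × 766 mm
K2: ⌊766/2⌋ × 541 = 383 × 541 mm
K3: ⌊541/2⌋ × 383 = 270 × 383 mm

270 × 383 mm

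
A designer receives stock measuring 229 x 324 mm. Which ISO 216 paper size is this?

Aspect ratio 324/229 ≈ 1.415 — close to the ISO √2 ≈ 1.414.
In the C-series (envelope sizes, between A and B): C4 = 229 × 324 mm.

C4 (229 × 324 mm)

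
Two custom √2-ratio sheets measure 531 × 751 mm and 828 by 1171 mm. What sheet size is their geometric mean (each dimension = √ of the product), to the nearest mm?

Short side: √(531 · 828) = √439668 ≈ 663.1 → 663 mm
Long side: √(751 · 1171) = √879421 ≈ 937.8 → 938 mm

663 × 938 mm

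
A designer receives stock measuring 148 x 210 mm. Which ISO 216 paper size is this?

A5 (148 × 210 mm)

Aspect ratio 210/148 ≈ 1.419 — close to the ISO √2 ≈ 1.414.
In the A-series (A0 area = 1 m²): A5 = 148 × 210 mm.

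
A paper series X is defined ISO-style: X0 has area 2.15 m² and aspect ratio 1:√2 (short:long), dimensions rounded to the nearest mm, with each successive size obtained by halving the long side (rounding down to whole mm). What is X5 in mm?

218 × 308 mm

Let X0's short side be w mm. w · w√2 = 2.15 m² = 2,150,000 mm², so w ≈ 1233.0 mm and w√2 ≈ 1743.7 mm → X0 = 1233 × 1744 mm.
X1: ⌊1744/2⌋ × 1233 = 872 × 1233 mm
X2: ⌊1233/2⌋ × 872 = 616 × 872 mm
X3: ⌊872/2⌋ × 616 = 436 × 616 mm
X4: ⌊616/2⌋ × 436 = 308 × 436 mm
X5: ⌊436/2⌋ × 308 = 218 × 308 mm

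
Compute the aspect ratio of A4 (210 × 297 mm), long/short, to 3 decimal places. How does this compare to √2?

297 / 210 = 1.414
Matches √2 ≈ 1.414 — the ISO 216 defining ratio.

1.414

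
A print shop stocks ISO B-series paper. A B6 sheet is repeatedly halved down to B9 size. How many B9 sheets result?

8

B6 = 125 × 176 mm; B9 = 44 × 62 mm.
Each halving step doubles the count; 3 steps from B6 to B9.
2^3 = 8.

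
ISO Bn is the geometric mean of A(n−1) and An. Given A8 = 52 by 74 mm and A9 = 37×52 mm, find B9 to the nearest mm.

44 × 62 mm

Short side: √(52 · 37) = √1924 ≈ 43.9 → 44 mm
Long side: √(74 · 52) = √3848 ≈ 62.0 → 62 mm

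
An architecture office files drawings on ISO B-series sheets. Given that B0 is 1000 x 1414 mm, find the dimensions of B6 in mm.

125 × 176 mm

B1: ⌊1414/2⌋ × 1000 = 707 × 1000 mm
B2: ⌊1000/2⌋ × 707 = 500 × 707 mm
B3: ⌊707/2⌋ × 500 = 353 × 500 mm
B4: ⌊500/2⌋ × 353 = 250 × 353 mm
B5: ⌊353/2⌋ × 250 = 176 × 250 mm
B6: ⌊250/2⌋ × 176 = 125 × 176 mm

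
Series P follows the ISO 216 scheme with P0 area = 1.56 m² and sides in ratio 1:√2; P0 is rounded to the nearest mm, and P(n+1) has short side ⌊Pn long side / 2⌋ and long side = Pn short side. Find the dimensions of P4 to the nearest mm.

262 × 371 mm

Let P0's short side be w mm. w · w√2 = 1.56 m² = 1,560,000 mm², so w ≈ 1050.3 mm and w√2 ≈ 1485.3 mm → P0 = 1050 × 1485 mm.
P1: ⌊1485/2⌋ × 1050 = 742 × 1050 mm
P2: ⌊1050/2⌋ × 742 = 525 × 742 mm
P3: ⌊742/2⌋ × 525 = 371 × 525 mm
P4: ⌊525/2⌋ × 371 = 262 × 371 mm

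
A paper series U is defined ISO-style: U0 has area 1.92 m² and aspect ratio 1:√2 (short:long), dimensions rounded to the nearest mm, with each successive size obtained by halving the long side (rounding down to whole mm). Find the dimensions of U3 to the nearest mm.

Let U0's short side be w mm. w · w√2 = 1.92 m² = 1,920,000 mm², so w ≈ 1165.2 mm and w√2 ≈ 1647.8 mm → U0 = 1165 × 1648 mm.
U1: ⌊1648/2⌋ × 1165 = 824 × 1165 mm
U2: ⌊1165/2⌋ × 824 = 582 × 824 mm
U3: ⌊824/2⌋ × 582 = 412 × 582 mm

412 × 582 mm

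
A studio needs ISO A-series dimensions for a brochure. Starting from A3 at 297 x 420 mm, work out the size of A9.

37 × 52 mm

A4: ⌊420/2⌋ × 297 = 210 × 297 mm
A5: ⌊297/2⌋ × 210 = 148 × 210 mm
A6: ⌊210/2⌋ × 148 = 105 × 148 mm
A7: ⌊148/2⌋ × 105 = 74 × 105 mm
A8: ⌊105/2⌋ × 74 = 52 × 74 mm
A9: ⌊74/2⌋ × 52 = 37 × 52 mm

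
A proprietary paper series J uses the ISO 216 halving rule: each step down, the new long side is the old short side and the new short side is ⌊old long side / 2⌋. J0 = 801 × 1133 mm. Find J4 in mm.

J1: ⌊1133/2⌋ × 801 = 566 × 801 mm
J2: ⌊801/2⌋ × 566 = 400 × 566 mm
J3: ⌊566/2⌋ × 400 = 283 × 400 mm
J4: ⌊400/2⌋ × 283 = 200 × 283 mm

200 × 283 mm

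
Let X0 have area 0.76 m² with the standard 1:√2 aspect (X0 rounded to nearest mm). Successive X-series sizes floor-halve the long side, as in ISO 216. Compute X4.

Let X0's short side be w mm. w · w√2 = 0.76 m² = 760,000 mm², so w ≈ 733.1 mm and w√2 ≈ 1036.7 mm → X0 = 733 × 1037 mm.
X1: ⌊1037/2⌋ × 733 = 518 × 733 mm
X2: ⌊733/2⌋ × 518 = 366 × 518 mm
X3: ⌊518/2⌋ × 366 = 259 × 366 mm
X4: ⌊366/2⌋ × 259 = 183 × 259 mm

183 × 259 mm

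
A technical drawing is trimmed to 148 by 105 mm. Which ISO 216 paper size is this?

A6 (105 × 148 mm)

Aspect ratio 148/105 ≈ 1.410 — close to the ISO √2 ≈ 1.414.
In the A-series (A0 area = 1 m²): A6 = 105 × 148 mm.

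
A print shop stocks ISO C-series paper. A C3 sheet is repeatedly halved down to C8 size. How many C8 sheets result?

32

Each ISO step halves the sheet: 1 × C3 → 2 × C4 → 4 × C5 → 8 × C6 → …
From C3 to C8 is 5 halving steps: 2^5 = 32.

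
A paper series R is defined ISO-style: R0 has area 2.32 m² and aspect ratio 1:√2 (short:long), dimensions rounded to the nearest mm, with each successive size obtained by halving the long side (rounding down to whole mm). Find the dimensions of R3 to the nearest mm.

Let R0's short side be w mm. w · w√2 = 2.32 m² = 2,320,000 mm², so w ≈ 1280.8 mm and w√2 ≈ 1811.3 mm → R0 = 1281 × 1811 mm.
R1: ⌊1811/2⌋ × 1281 = 905 × 1281 mm
R2: ⌊1281/2⌋ × 905 = 640 × 905 mm
R3: ⌊905/2⌋ × 640 = 452 × 640 mm

452 × 640 mm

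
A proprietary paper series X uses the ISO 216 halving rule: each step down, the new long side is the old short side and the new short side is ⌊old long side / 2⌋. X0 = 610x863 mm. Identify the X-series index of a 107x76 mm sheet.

X0: 610 × 863 mm
X1: 431 × 610 mm
X2: 305 × 431 mm
X3: 215 × 305 mm
X4: 152 × 215 mm
X5: 107 × 152 mm
X6: 76 × 107 mm
X7: 53 × 76 mm
→ matches X6.

X6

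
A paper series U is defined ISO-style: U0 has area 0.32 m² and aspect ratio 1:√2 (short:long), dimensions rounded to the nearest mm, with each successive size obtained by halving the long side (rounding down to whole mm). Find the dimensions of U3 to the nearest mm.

Let U0's short side be w mm. w · w√2 = 0.32 m² = 320,000 mm², so w ≈ 475.7 mm and w√2 ≈ 672.7 mm → U0 = 476 × 673 mm.
U1: ⌊673/2⌋ × 476 = 336 × 476 mm
U2: ⌊476/2⌋ × 336 = 238 × 336 mm
U3: ⌊336/2⌋ × 238 = 168 × 238 mm

168 × 238 mm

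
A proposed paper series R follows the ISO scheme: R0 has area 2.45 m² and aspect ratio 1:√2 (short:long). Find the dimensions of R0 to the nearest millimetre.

Let the short side be w mm. Then w · w√2 = 2.45 m² = 2,450,000 mm².
w² = 2,450,000/√2, so w ≈ 1316.2 mm; long side = w√2 ≈ 1861.4 mm.

1316 × 1861 mm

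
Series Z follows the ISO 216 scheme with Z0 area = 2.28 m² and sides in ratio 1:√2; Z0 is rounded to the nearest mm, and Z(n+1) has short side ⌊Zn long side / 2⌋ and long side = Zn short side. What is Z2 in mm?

Let Z0's short side be w mm. w · w√2 = 2.28 m² = 2,280,000 mm², so w ≈ 1269.7 mm and w√2 ≈ 1795.7 mm → Z0 = 1270 × 1796 mm.
Z1: ⌊1796/2⌋ × 1270 = 898 × 1270 mm
Z2: ⌊1270/2⌋ × 898 = 635 × 898 mm

635 × 898 mm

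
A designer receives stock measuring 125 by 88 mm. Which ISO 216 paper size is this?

Aspect ratio 125/88 ≈ 1.420 — close to the ISO √2 ≈ 1.414.
In the B-series (B0 = 1000 × 1414 mm): B7 = 88 × 125 mm.

B7 (88 × 125 mm)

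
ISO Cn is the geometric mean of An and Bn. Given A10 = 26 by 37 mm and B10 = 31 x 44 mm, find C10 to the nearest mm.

28 × 40 mm

Short side: √(26 · 31) = √806 ≈ 28.4 → 28 mm
Long side: √(37 · 44) = √1628 ≈ 40.3 → 40 mm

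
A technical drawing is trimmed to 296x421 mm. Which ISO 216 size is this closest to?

A3 (297 × 420 mm)

Aspect ratio 421/296 ≈ 1.422 — close to the ISO √2 ≈ 1.414.
In the A-series (A0 area = 1 m²): A3 = 297 × 420 mm.
Off by 2 mm total — nearest standard size.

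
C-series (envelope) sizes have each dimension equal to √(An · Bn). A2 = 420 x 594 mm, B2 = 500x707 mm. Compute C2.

458 × 648 mm

Short side: √(420 · 500) = √210000 ≈ 458.3 → 458 mm
Long side: √(594 · 707) = √419958 ≈ 648.0 → 648 mm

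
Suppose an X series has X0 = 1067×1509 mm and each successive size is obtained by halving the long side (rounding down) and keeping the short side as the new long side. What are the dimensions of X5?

X1: ⌊1509/2⌋ × 1067 = 754 × 1067 mm
X2: ⌊1067/2⌋ × 754 = 533 × 754 mm
X3: ⌊754/2⌋ × 533 = 377 × 533 mm
X4: ⌊533/2⌋ × 377 = 266 × 377 mm
X5: ⌊377/2⌋ × 266 = 188 × 266 mm

188 × 266 mm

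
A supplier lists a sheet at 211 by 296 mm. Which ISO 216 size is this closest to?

Aspect ratio 296/211 ≈ 1.403 — close to the ISO √2 ≈ 1.414.
In the A-series (A0 area = 1 m²): A4 = 210 × 297 mm.
Off by 2 mm total — nearest standard size.

A4 (210 × 297 mm)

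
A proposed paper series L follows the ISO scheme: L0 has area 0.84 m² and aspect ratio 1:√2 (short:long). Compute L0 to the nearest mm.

771 × 1090 mm

Let the short side be w mm. Then w · w√2 = 0.84 m² = 840,000 mm².
w² = 840,000/√2, so w ≈ 770.7 mm; long side = w√2 ≈ 1089.9 mm.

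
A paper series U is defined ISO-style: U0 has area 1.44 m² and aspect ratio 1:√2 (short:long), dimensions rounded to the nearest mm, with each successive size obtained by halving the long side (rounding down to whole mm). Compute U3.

356 × 504 mm

Let U0's short side be w mm. w · w√2 = 1.44 m² = 1,440,000 mm², so w ≈ 1009.1 mm and w√2 ≈ 1427.0 mm → U0 = 1009 × 1427 mm.
U1: ⌊1427/2⌋ × 1009 = 713 × 1009 mm
U2: ⌊1009/2⌋ × 713 = 504 × 713 mm
U3: ⌊713/2⌋ × 504 = 356 × 504 mm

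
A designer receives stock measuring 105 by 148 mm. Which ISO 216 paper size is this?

Aspect ratio 148/105 ≈ 1.410 — close to the ISO √2 ≈ 1.414.
In the A-series (A0 area = 1 m²): A6 = 105 × 148 mm.

A6 (105 × 148 mm)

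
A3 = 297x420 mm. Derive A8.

A4: ⌊420/2⌋ × 297 = 210 × 297 mm
A5: ⌊297/2⌋ × 210 = 148 × 210 mm
A6: ⌊210/2⌋ × 148 = 105 × 148 mm
A7: ⌊148/2⌋ × 105 = 74 × 105 mm
A8: ⌊105/2⌋ × 74 = 52 × 74 mm

52 × 74 mm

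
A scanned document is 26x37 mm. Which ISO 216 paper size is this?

A10 (26 × 37 mm)

Aspect ratio 37/26 ≈ 1.423 — close to the ISO √2 ≈ 1.414.
In the A-series (A0 area = 1 m²): A10 = 26 × 37 mm.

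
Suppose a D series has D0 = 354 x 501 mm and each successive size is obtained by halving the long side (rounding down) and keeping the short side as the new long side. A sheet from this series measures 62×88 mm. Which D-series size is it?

D5

D0: 354 × 501 mm
D1: 250 × 354 mm
D2: 177 × 250 mm
D3: 125 × 177 mm
D4: 88 × 125 mm
D5: 62 × 88 mm
D6: 44 × 62 mm
→ matches D5.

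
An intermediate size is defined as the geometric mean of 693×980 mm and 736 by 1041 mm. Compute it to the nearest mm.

714 × 1010 mm

Short side: √(693 · 736) = √510048 ≈ 714.2 → 714 mm
Long side: √(980 · 1041) = √1020180 ≈ 1010.0 → 1010 mm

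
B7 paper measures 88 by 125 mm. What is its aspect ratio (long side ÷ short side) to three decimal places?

1.420

125 / 88 = 1.420
ISO 216 targets √2 ≈ 1.414; the +0.006 deviation is from mm rounding.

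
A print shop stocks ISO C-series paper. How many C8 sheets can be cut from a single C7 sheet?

Each ISO step halves the sheet: 1 × C7 → 2 × C8
From C7 to C8 is 1 halving step: 2^1 = 2.

2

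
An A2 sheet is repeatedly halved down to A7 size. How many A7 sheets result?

32

Each ISO step halves the sheet: 1 × A2 → 2 × A3 → 4 × A4 → 8 × A5 → …
From A2 to A7 is 5 halving steps: 2^5 = 32.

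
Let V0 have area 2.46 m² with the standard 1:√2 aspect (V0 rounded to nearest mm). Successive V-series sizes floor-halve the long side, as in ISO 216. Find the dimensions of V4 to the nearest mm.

Let V0's short side be w mm. w · w√2 = 2.46 m² = 2,460,000 mm², so w ≈ 1318.9 mm and w√2 ≈ 1865.2 mm → V0 = 1319 × 1865 mm.
V1: ⌊1865/2⌋ × 1319 = 932 × 1319 mm
V2: ⌊1319/2⌋ × 932 = 659 × 932 mm
V3: ⌊932/2⌋ × 659 = 466 × 659 mm
V4: ⌊659/2⌋ × 466 = 329 × 466 mm

329 × 466 mm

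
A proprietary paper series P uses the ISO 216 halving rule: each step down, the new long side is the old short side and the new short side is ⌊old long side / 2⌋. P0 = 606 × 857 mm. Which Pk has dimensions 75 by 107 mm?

P6

P0: 606 × 857 mm
P1: 428 × 606 mm
P2: 303 × 428 mm
P3: 214 × 303 mm
P4: 151 × 214 mm
P5: 107 × 151 mm
P6: 75 × 107 mm
P7: 53 × 75 mm
→ matches P6.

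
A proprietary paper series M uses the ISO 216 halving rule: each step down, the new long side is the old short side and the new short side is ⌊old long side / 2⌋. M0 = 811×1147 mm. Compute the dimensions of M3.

M1: ⌊1147/2⌋ × 811 = 573 × 811 mm
M2: ⌊811/2⌋ × 573 = 405 × 573 mm
M3: ⌊573/2⌋ × 405 = 286 × 405 mm

286 × 405 mm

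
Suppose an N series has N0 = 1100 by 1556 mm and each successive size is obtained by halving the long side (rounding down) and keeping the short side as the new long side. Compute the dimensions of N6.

137 × 194 mm

N1: ⌊1556/2⌋ × 1100 = 778 × 1100 mm
N2: ⌊1100/2⌋ × 778 = 550 × 778 mm
N3: ⌊778/2⌋ × 550 = 389 × 550 mm
N4: ⌊550/2⌋ × 389 = 275 × 389 mm
N5: ⌊389/2⌋ × 275 = 194 × 275 mm
N6: ⌊275/2⌋ × 194 = 137 × 194 mm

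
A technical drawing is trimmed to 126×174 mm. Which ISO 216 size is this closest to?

Aspect ratio 174/126 ≈ 1.381 (ISO target is √2 ≈ 1.414).
In the B-series (B0 = 1000 × 1414 mm): B6 = 125 × 176 mm.
Off by 3 mm total — nearest standard size.

B6 (125 × 176 mm)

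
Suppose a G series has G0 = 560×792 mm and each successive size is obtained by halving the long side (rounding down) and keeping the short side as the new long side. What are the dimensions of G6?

G1: ⌊792/2⌋ × 560 = 396 × 560 mm
G2: ⌊560/2⌋ × 396 = 280 × 396 mm
G3: ⌊396/2⌋ × 280 = 198 × 280 mm
G4: ⌊280/2⌋ × 198 = 140 × 198 mm
G5: ⌊198/2⌋ × 140 = 99 × 140 mm
G6: ⌊140/2⌋ × 99 = 70 × 99 mm

70 × 99 mm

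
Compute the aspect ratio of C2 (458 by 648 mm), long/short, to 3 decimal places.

648 / 458 = 1.415
Matches √2 ≈ 1.414 — the ISO 216 defining ratio.

1.415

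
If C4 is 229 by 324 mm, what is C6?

C5: ⌊324/2⌋ × 229 = 162 × 229 mm
C6: ⌊229/2⌋ × 162 = 114 × 162 mm

114 × 162 mm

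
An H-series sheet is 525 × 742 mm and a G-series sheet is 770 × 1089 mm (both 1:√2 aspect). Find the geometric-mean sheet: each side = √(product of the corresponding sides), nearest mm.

636 × 899 mm

Short side: √(525 · 770) = √404250 ≈ 635.8 → 636 mm
Long side: √(742 · 1089) = √808038 ≈ 898.9 → 899 mm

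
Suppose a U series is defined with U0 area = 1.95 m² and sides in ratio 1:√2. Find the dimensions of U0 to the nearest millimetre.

1174 × 1661 mm

Let the short side be w mm. Then w · w√2 = 1.95 m² = 1,950,000 mm².
w² = 1,950,000/√2, so w ≈ 1174.2 mm; long side = w√2 ≈ 1660.6 mm.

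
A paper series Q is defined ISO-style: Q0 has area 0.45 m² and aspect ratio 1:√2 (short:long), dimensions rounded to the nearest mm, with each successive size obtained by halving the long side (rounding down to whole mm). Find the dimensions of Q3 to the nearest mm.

Let Q0's short side be w mm. w · w√2 = 0.45 m² = 450,000 mm², so w ≈ 564.1 mm and w√2 ≈ 797.7 mm → Q0 = 564 × 798 mm.
Q1: ⌊798/2⌋ × 564 = 399 × 564 mm
Q2: ⌊564/2⌋ × 399 = 282 × 399 mm
Q3: ⌊399/2⌋ × 282 = 199 × 282 mm

199 × 282 mm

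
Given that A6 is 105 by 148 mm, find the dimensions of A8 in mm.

A7: ⌊148/2⌋ × 105 = 74 × 105 mm
A8: ⌊105/2⌋ × 74 = 52 × 74 mm

52 × 74 mm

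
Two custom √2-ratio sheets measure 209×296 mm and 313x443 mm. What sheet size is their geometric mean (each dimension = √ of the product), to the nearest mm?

256 × 362 mm

Short side: √(209 · 313) = √65417 ≈ 255.8 → 256 mm
Long side: √(296 · 443) = √131128 ≈ 362.1 → 362 mm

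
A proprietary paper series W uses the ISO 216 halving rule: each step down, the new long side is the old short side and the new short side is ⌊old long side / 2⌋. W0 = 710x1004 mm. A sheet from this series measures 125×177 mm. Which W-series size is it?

W0: 710 × 1004 mm
W1: 502 × 710 mm
W2: 355 × 502 mm
W3: 251 × 355 mm
W4: 177 × 251 mm
W5: 125 × 177 mm
W6: 88 × 125 mm
→ matches W5.

W5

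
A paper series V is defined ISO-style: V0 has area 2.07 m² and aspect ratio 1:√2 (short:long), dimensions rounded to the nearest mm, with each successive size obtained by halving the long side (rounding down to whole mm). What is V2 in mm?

Let V0's short side be w mm. w · w√2 = 2.07 m² = 2,070,000 mm², so w ≈ 1209.8 mm and w√2 ≈ 1711.0 mm → V0 = 1210 × 1711 mm.
V1: ⌊1711/2⌋ × 1210 = 855 × 1210 mm
V2: ⌊1210/2⌋ × 855 = 605 × 855 mm

605 × 855 mm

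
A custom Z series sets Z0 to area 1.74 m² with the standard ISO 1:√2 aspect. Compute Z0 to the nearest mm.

1109 × 1569 mm

Let the short side be w mm. Then w · w√2 = 1.74 m² = 1,740,000 mm².
w² = 1,740,000/√2, so w ≈ 1109.2 mm; long side = w√2 ≈ 1568.7 mm.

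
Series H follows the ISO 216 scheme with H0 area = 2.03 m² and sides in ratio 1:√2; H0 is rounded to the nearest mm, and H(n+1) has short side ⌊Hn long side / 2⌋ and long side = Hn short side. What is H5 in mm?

211 × 299 mm

Let H0's short side be w mm. w · w√2 = 2.03 m² = 2,030,000 mm², so w ≈ 1198.1 mm and w√2 ≈ 1694.4 mm → H0 = 1198 × 1694 mm.
H1: ⌊1694/2⌋ × 1198 = 847 × 1198 mm
H2: ⌊1198/2⌋ × 847 = 599 × 847 mm
H3: ⌊847/2⌋ × 599 = 423 × 599 mm
H4: ⌊599/2⌋ × 423 = 299 × 423 mm
H5: ⌊423/2⌋ × 299 = 211 × 299 mm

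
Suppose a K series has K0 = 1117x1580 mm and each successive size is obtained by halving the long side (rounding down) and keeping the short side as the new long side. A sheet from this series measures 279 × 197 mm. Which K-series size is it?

K0: 1117 × 1580 mm
K1: 790 × 1117 mm
K2: 558 × 790 mm
K3: 395 × 558 mm
K4: 279 × 395 mm
K5: 197 × 279 mm
K6: 139 × 197 mm
→ matches K5.

K5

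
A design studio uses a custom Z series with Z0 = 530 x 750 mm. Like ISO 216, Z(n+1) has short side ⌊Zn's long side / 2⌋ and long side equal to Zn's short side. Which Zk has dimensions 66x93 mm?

Z6

Z0: 530 × 750 mm
Z1: 375 × 530 mm
Z2: 265 × 375 mm
Z3: 187 × 265 mm
Z4: 132 × 187 mm
Z5: 93 × 132 mm
Z6: 66 × 93 mm
Z7: 46 × 66 mm
→ matches Z6.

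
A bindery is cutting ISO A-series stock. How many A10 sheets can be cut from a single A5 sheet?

32

Each ISO step halves the sheet: 1 × A5 → 2 × A6 → 4 × A7 → 8 × A8 → …
From A5 to A10 is 5 halving steps: 2^5 = 32.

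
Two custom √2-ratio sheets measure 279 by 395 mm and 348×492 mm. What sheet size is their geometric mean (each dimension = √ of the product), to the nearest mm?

312 × 441 mm

Short side: √(279 · 348) = √97092 ≈ 311.6 → 312 mm
Long side: √(395 · 492) = √194340 ≈ 440.8 → 441 mm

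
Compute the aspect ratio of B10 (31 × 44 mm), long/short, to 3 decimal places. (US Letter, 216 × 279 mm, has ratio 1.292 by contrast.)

1.419

44 / 31 = 1.419
ISO 216 targets √2 ≈ 1.414; the +0.005 deviation is from mm rounding.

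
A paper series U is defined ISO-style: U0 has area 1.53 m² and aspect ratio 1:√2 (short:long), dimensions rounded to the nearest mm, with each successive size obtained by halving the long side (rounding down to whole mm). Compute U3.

Let U0's short side be w mm. w · w√2 = 1.53 m² = 1,530,000 mm², so w ≈ 1040.1 mm and w√2 ≈ 1471.0 mm → U0 = 1040 × 1471 mm.
U1: ⌊1471/2⌋ × 1040 = 735 × 1040 mm
U2: ⌊1040/2⌋ × 735 = 520 × 735 mm
U3: ⌊735/2⌋ × 520 = 367 × 520 mm

367 × 520 mm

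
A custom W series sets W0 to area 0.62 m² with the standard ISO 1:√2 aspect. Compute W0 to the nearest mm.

662 × 936 mm

Let the short side be w mm. Then w · w√2 = 0.62 m² = 620,000 mm².
w² = 620,000/√2, so w ≈ 662.1 mm; long side = w√2 ≈ 936.4 mm.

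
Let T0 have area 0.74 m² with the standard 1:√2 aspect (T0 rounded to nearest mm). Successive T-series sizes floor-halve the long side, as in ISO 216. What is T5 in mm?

Let T0's short side be w mm. w · w√2 = 0.74 m² = 740,000 mm², so w ≈ 723.4 mm and w√2 ≈ 1023.0 mm → T0 = 723 × 1023 mm.
T1: ⌊1023/2⌋ × 723 = 511 × 723 mm
T2: ⌊723/2⌋ × 511 = 361 × 511 mm
T3: ⌊511/2⌋ × 361 = 255 × 361 mm
T4: ⌊361/2⌋ × 255 = 180 × 255 mm
T5: ⌊255/2⌋ × 180 = 127 × 180 mm

127 × 180 mm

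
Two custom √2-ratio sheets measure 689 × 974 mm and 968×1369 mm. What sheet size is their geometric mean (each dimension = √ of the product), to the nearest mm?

817 × 1155 mm

Short side: √(689 · 968) = √666952 ≈ 816.7 → 817 mm
Long side: √(974 · 1369) = √1333406 ≈ 1154.7 → 1155 mm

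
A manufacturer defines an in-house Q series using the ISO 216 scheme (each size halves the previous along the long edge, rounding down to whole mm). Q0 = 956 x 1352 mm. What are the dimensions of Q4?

239 × 338 mm

Q1: ⌊1352/2⌋ × 956 = 676 × 956 mm
Q2: ⌊956/2⌋ × 676 = 478 × 676 mm
Q3: ⌊676/2⌋ × 478 = 338 × 478 mm
Q4: ⌊478/2⌋ × 338 = 239 × 338 mm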